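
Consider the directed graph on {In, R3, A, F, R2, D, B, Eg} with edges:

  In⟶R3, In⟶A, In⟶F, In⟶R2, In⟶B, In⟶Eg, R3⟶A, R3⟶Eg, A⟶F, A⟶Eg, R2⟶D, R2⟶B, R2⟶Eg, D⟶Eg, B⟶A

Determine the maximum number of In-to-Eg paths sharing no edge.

Assign every edge capacity 1; by Menger, the answer equals the max flow.
Path In→Eg (+1); total 1.
Path In→R3→Eg (+1); total 2.
Path In→A→Eg (+1); total 3.
Path In→R2→Eg (+1); total 4.
No residual In→Eg path; max flow = 4.
Certifying cut of size 4: {A→Eg, In→Eg, In→R2, In→R3}.

4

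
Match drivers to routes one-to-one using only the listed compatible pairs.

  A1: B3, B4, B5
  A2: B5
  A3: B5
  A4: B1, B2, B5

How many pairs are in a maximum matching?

Unit-capacity flow: source→left, listed edges, right→sink; max matching = max flow.
Augmenting path A1→B3 (+1); matched 1.
Augmenting path A2→B5 (+1); matched 2.
Augmenting path A4→B1 (+1); matched 3.
No augmenting path remains; maximum matching = 3.
König certificate: {A1, A4, B5} is a vertex cover of size 3 (every listed pair touches it), so no matching can be larger.

3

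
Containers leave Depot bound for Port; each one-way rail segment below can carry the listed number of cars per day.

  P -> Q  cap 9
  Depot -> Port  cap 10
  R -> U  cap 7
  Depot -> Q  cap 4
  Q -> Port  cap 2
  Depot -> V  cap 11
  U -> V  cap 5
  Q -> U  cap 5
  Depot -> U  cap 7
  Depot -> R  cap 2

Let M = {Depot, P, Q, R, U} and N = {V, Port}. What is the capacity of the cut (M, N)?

Edges leaving {Depot, P, Q, R, U}: Depot→V (11), Depot→Port (10), Q→Port (2), U→V (5).
Cut capacity = 11 + 10 + 2 + 5 = 28.

28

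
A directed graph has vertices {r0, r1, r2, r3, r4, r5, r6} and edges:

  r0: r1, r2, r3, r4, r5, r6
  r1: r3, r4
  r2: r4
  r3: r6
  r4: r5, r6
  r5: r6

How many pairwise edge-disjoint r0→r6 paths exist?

4

Assign every edge capacity 1; by Menger, the answer equals the max flow.
Path r0→r6 (+1); total 1.
Path r0→r3→r6 (+1); total 2.
Path r0→r4→r6 (+1); total 3.
Path r0→r5→r6 (+1); total 4.
No residual r0→r6 path; max flow = 4.
Certifying cut of size 4: {r0→r6, r3→r6, r4→r6, r5→r6}.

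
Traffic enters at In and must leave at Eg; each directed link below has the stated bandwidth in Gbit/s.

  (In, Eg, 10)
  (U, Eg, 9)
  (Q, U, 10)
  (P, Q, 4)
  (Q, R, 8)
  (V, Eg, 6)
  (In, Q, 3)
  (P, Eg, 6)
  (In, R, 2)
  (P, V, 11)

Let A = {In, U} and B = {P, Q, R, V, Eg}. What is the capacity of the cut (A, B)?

24

Edges leaving {In, U}: In→Q (3), In→R (2), In→Eg (10), U→Eg (9).
Cut capacity = 3 + 2 + 10 + 9 = 24.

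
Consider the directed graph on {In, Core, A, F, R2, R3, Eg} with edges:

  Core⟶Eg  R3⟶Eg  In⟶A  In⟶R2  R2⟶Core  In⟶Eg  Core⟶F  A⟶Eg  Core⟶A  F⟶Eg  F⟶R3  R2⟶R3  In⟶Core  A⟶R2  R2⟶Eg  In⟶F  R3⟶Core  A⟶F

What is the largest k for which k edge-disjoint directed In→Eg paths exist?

5

Assign every edge capacity 1; by Menger, the answer equals the max flow.
Path In→Eg (+1); total 1.
Path In→Core→Eg (+1); total 2.
Path In→A→Eg (+1); total 3.
Path In→F→Eg (+1); total 4.
Path In→R2→Eg (+1); total 5.
No residual In→Eg path; max flow = 5.
Certifying cut of size 5: {In→A, In→Core, In→Eg, In→F, In→R2}.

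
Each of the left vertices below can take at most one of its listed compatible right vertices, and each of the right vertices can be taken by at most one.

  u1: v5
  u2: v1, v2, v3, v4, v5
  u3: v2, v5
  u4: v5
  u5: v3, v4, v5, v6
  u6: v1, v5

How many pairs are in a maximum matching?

Unit-capacity flow: source→left, listed edges, right→sink; max matching = max flow.
Augmenting path u1→v5 (+1); matched 1.
Augmenting path u2→v1 (+1); matched 2.
Augmenting path u3→v2 (+1); matched 3.
Augmenting path u5→v3 (+1); matched 4.
Augmenting path u6→v1→u2→v4 (+1); matched 5.
No augmenting path remains; maximum matching = 5.
König certificate: {u2, u3, u5, u6, v5} is a vertex cover of size 5 (every listed pair touches it), so no matching can be larger.

5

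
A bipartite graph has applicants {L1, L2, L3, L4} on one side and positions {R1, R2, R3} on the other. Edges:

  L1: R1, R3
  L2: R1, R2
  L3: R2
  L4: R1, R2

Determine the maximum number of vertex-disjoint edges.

3

Unit-capacity flow: source→left, listed edges, right→sink; max matching = max flow.
Augmenting path L1→R1 (+1); matched 1.
Augmenting path L2→R2 (+1); matched 2.
Augmenting path L4→R1→L1→R3 (+1); matched 3.
No augmenting path remains; maximum matching = 3.
König certificate: {L1, R1, R2} is a vertex cover of size 3 (every listed pair touches it), so no matching can be larger.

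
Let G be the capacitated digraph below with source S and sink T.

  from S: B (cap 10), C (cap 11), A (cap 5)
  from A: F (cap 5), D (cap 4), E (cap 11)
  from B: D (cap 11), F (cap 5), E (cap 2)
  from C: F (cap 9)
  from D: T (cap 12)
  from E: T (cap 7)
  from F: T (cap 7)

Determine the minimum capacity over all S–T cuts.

Augment S→A→D→T: bottleneck 4, flow now 4.
Augment S→A→E→T: bottleneck 1, flow now 5.
Augment S→B→D→T: bottleneck 8, flow now 13.
Augment S→B→E→T: bottleneck 2, flow now 15.
Augment S→C→F→T: bottleneck 7, flow now 22.
No augmenting path remains; maximum flow = 22.
By max-flow min-cut, the minimum cut capacity equals the max flow.
In the residual graph, reachable from S: {S, C, F}.
Min-cut edges: S→A (5), S→B (10), F→T (7); capacity 5 + 10 + 7 = 22.

22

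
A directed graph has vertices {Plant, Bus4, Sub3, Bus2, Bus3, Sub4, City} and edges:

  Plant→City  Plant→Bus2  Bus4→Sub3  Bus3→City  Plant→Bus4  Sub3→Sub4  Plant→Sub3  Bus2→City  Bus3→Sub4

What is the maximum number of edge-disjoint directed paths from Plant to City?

Assign every edge capacity 1; by Menger, the answer equals the max flow.
Path Plant→City (+1); total 1.
Path Plant→Bus2→City (+1); total 2.
No residual Plant→City path; max flow = 2.
Certifying cut of size 2: {Plant→Bus2, Plant→City}.

2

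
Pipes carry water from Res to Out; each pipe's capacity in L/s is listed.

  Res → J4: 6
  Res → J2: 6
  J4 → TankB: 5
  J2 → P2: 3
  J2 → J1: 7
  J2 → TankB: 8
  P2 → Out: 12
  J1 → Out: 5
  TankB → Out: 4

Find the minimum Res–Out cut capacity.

Augment Res→J4→TankB→Out: bottleneck 4, flow now 4.
Augment Res→J2→P2→Out: bottleneck 3, flow now 7.
Augment Res→J2→J1→Out: bottleneck 3, flow now 10.
No augmenting path remains; maximum flow = 10.
By max-flow min-cut, the minimum cut capacity equals the max flow.
In the residual graph, reachable from Res: {Res, J4, TankB}.
Min-cut edges: Res→J2 (6), TankB→Out (4); capacity 6 + 4 = 10.

10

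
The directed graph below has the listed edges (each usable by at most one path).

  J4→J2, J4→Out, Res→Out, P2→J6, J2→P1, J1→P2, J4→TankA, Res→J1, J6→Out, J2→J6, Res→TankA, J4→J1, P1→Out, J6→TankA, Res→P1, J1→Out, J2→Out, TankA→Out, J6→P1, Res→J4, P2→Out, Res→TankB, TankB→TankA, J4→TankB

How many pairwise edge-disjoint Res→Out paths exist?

5

Assign every edge capacity 1; by Menger, the answer equals the max flow.
Path Res→Out (+1); total 1.
Path Res→J4→Out (+1); total 2.
Path Res→J1→Out (+1); total 3.
Path Res→P1→Out (+1); total 4.
Path Res→TankA→Out (+1); total 5.
No residual Res→Out path; max flow = 5.
Certifying cut of size 5: {Res→J1, Res→J4, Res→Out, Res→P1, TankA→Out}.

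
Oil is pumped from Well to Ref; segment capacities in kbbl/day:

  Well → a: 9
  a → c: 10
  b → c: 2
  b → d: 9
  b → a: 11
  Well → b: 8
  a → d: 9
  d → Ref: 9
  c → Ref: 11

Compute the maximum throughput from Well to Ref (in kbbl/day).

Augment Well→a→c→Ref: bottleneck 9, flow now 9.
Augment Well→b→c→Ref: bottleneck 2, flow now 11.
Augment Well→b→d→Ref: bottleneck 6, flow now 17.
No augmenting path remains; maximum flow = 17.
In the residual graph, reachable from Well: {Well}.
Min-cut edges: Well→a (9), Well→b (8); capacity 9 + 8 = 17.
This cut is saturated, so no flow can exceed 17.

17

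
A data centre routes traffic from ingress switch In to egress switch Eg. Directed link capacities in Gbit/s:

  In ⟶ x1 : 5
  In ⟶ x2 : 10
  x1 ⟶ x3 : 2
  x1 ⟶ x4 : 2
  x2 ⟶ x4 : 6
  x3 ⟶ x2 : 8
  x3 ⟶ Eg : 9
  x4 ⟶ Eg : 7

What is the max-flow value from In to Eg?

9

Augment In→x1→x3→Eg: bottleneck 2, flow now 2.
Augment In→x1→x4→Eg: bottleneck 2, flow now 4.
Augment In→x2→x4→Eg: bottleneck 5, flow now 9.
No augmenting path remains; maximum flow = 9.
In the residual graph, reachable from In: {In, x1, x2, x4}.
Min-cut edges: x1→x3 (2), x4→Eg (7); capacity 2 + 7 = 9.
This cut is saturated, so no flow can exceed 9.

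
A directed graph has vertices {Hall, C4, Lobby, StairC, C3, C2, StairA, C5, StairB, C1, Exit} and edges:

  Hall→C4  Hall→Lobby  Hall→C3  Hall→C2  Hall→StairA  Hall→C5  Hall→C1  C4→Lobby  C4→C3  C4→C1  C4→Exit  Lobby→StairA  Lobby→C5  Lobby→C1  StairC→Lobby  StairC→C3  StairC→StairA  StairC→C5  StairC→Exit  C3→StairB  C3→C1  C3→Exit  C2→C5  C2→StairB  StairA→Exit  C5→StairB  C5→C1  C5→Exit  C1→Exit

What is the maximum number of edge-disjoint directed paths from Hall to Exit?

5

Assign every edge capacity 1; by Menger, the answer equals the max flow.
Path Hall→C4→Exit (+1); total 1.
Path Hall→C3→Exit (+1); total 2.
Path Hall→StairA→Exit (+1); total 3.
Path Hall→C5→Exit (+1); total 4.
Path Hall→C1→Exit (+1); total 5.
No residual Hall→Exit path; max flow = 5.
Certifying cut of size 5: {C1→Exit, C5→Exit, Hall→C3, Hall→C4, StairA→Exit}.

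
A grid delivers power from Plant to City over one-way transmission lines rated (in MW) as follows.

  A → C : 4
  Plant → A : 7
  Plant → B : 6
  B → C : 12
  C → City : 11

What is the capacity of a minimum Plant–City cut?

Augment Plant→A→C→City: bottleneck 4, flow now 4.
Augment Plant→B→C→City: bottleneck 6, flow now 10.
No augmenting path remains; maximum flow = 10.
By max-flow min-cut, the minimum cut capacity equals the max flow.
In the residual graph, reachable from Plant: {Plant, A}.
Min-cut edges: Plant→B (6), A→C (4); capacity 6 + 4 = 10.

10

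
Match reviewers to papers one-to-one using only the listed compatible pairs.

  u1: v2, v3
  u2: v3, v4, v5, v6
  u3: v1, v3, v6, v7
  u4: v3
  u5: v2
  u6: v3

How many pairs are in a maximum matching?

Unit-capacity flow: source→left, listed edges, right→sink; max matching = max flow.
Augmenting path u1→v2 (+1); matched 1.
Augmenting path u2→v3 (+1); matched 2.
Augmenting path u3→v1 (+1); matched 3.
Augmenting path u4→v3→u2→v4 (+1); matched 4.
No augmenting path remains; maximum matching = 4.
König certificate: {u2, u3, v2, v3} is a vertex cover of size 4 (every listed pair touches it), so no matching can be larger.

4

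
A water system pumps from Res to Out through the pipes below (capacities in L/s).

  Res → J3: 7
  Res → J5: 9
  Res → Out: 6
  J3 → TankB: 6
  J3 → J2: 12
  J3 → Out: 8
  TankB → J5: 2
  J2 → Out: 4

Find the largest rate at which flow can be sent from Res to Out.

13

Augment Res→Out: bottleneck 6, flow now 6.
Augment Res→J3→Out: bottleneck 7, flow now 13.
No augmenting path remains; maximum flow = 13.
In the residual graph, reachable from Res: {Res, J5}.
Min-cut edges: Res→J3 (7), Res→Out (6); capacity 7 + 6 = 13.
This cut is saturated, so no flow can exceed 13.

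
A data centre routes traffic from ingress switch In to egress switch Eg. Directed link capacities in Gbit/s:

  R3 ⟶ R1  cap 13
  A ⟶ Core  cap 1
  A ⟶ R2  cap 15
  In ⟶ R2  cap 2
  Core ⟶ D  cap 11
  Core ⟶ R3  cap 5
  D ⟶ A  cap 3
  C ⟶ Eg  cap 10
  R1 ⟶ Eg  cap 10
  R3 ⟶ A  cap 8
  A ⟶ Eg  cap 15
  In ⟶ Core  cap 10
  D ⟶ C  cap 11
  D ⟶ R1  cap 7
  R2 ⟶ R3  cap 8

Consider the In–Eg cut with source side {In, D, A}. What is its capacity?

61

Edges leaving {In, D, A}: In→Core (10), In→R2 (2), D→R1 (7), D→C (11), A→Core (1), A→R2 (15), A→Eg (15).
Cut capacity = 10 + 2 + 7 + 11 + 1 + 15 + 15 = 61.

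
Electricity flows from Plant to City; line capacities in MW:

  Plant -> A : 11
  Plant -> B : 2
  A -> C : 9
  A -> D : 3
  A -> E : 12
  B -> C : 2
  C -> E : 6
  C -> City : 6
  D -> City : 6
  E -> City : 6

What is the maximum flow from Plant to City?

13

Augment Plant→A→C→City: bottleneck 6, flow now 6.
Augment Plant→A→D→City: bottleneck 3, flow now 9.
Augment Plant→A→E→City: bottleneck 2, flow now 11.
Augment Plant→B→C→E→City: bottleneck 2, flow now 13.
No augmenting path remains; maximum flow = 13.
In the residual graph, reachable from Plant: {Plant}.
Min-cut edges: Plant→A (11), Plant→B (2); capacity 11 + 2 = 13.
This cut is saturated, so no flow can exceed 13.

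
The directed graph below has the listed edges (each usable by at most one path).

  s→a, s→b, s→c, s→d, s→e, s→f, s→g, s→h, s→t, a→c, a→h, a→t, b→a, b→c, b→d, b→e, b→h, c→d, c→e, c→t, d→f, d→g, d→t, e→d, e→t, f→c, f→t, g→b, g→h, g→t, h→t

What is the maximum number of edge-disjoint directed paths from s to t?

8

Assign every edge capacity 1; by Menger, the answer equals the max flow.
Path s→t (+1); total 1.
Path s→a→t (+1); total 2.
Path s→c→t (+1); total 3.
Path s→d→t (+1); total 4.
Path s→e→t (+1); total 5.
Path s→f→t (+1); total 6.
Path s→g→t (+1); total 7.
Path s→h→t (+1); total 8.
No residual s→t path; max flow = 8.
Certifying cut of size 8: {a→t, c→t, d→t, e→t, f→t, g→t, h→t, s→t}.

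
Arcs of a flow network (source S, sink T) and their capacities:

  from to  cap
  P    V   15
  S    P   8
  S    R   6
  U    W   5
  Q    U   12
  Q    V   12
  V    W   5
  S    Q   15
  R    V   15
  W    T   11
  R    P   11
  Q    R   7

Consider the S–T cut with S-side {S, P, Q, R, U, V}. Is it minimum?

Given cut capacity: 5 + 5 = 10.
Augment S→P→V→W→T: bottleneck 5, flow now 5.
Augment S→Q→U→W→T: bottleneck 5, flow now 10.
No augmenting path remains; maximum flow = 10.
Cut capacity 10 equals the max flow, so it is a minimum cut.

Yes — it is a minimum cut (capacity 10).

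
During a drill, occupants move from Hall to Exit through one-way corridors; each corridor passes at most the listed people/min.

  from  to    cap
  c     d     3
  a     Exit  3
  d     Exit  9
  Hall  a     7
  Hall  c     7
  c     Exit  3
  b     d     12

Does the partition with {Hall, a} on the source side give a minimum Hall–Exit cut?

Given cut capacity: 7 + 3 = 10.
Augment Hall→a→Exit: bottleneck 3, flow now 3.
Augment Hall→c→Exit: bottleneck 3, flow now 6.
Augment Hall→c→d→Exit: bottleneck 3, flow now 9.
No augmenting path remains; maximum flow = 9.
In the residual graph, reachable from Hall: {Hall, a, c}.
Min-cut edges: a→Exit (3), c→d (3), c→Exit (3); capacity 3 + 3 + 3 = 9.
Cut capacity 10 exceeds the max flow 9, so it is not minimum.

No — its capacity is 10, but the minimum cut has capacity 9.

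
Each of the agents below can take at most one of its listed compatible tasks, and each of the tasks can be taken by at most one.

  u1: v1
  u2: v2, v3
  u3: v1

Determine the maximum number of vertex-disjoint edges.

Unit-capacity flow: source→left, listed edges, right→sink; max matching = max flow.
Augmenting path u1→v1 (+1); matched 1.
Augmenting path u2→v2 (+1); matched 2.
No augmenting path remains; maximum matching = 2.
König certificate: {u2, v1} is a vertex cover of size 2 (every listed pair touches it), so no matching can be larger.

2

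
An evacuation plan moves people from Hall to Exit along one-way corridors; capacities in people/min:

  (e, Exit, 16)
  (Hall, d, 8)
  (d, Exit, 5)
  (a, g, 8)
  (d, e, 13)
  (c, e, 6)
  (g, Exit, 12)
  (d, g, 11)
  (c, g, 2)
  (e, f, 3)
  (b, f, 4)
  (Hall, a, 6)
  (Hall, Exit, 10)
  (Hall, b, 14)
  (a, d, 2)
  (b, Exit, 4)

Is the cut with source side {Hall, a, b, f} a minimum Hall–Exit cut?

No — its capacity is 32, but the minimum cut has capacity 28.

Given cut capacity: 8 + 10 + 2 + 8 + 4 = 32.
Augment Hall→Exit: bottleneck 10, flow now 10.
Augment Hall→b→Exit: bottleneck 4, flow now 14.
Augment Hall→d→Exit: bottleneck 5, flow now 19.
Augment Hall→a→g→Exit: bottleneck 6, flow now 25.
Augment Hall→d→e→Exit: bottleneck 3, flow now 28.
No augmenting path remains; maximum flow = 28.
In the residual graph, reachable from Hall: {Hall, b, f}.
Min-cut edges: Hall→a (6), Hall→d (8), Hall→Exit (10), b→Exit (4); capacity 6 + 8 + 10 + 4 = 28.
Cut capacity 32 exceeds the max flow 28, so it is not minimum.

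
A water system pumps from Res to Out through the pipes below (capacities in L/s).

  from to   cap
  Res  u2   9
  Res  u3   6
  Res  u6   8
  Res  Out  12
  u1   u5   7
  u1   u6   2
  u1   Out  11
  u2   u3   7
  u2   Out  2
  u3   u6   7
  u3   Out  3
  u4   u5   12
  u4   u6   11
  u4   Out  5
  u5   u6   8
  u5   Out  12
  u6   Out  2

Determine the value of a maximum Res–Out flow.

19

Augment Res→Out: bottleneck 12, flow now 12.
Augment Res→u2→Out: bottleneck 2, flow now 14.
Augment Res→u3→Out: bottleneck 3, flow now 17.
Augment Res→u6→Out: bottleneck 2, flow now 19.
No augmenting path remains; maximum flow = 19.
In the residual graph, reachable from Res: {Res, u2, u3, u6}.
Min-cut edges: Res→Out (12), u2→Out (2), u3→Out (3), u6→Out (2); capacity 12 + 2 + 3 + 2 = 19.
This cut is saturated, so no flow can exceed 19.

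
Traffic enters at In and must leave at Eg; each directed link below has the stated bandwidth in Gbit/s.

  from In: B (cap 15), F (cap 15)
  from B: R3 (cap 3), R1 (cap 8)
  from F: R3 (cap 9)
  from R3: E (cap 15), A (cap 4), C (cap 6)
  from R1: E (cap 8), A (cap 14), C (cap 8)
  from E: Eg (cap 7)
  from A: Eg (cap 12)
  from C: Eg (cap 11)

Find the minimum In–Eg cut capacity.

20

Augment In→B→R3→E→Eg: bottleneck 3, flow now 3.
Augment In→B→R1→E→Eg: bottleneck 4, flow now 7.
Augment In→B→R1→A→Eg: bottleneck 4, flow now 11.
Augment In→F→R3→A→Eg: bottleneck 4, flow now 15.
Augment In→F→R3→C→Eg: bottleneck 5, flow now 20.
No augmenting path remains; maximum flow = 20.
By max-flow min-cut, the minimum cut capacity equals the max flow.
In the residual graph, reachable from In: {In, B, F}.
Min-cut edges: B→R3 (3), B→R1 (8), F→R3 (9); capacity 3 + 8 + 9 = 20.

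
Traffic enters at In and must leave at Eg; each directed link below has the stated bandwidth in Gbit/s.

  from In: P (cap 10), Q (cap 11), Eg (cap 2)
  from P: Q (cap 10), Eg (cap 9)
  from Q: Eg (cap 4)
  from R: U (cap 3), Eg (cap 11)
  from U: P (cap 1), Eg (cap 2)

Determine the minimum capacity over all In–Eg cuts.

Augment In→Eg: bottleneck 2, flow now 2.
Augment In→P→Eg: bottleneck 9, flow now 11.
Augment In→Q→Eg: bottleneck 4, flow now 15.
No augmenting path remains; maximum flow = 15.
By max-flow min-cut, the minimum cut capacity equals the max flow.
In the residual graph, reachable from In: {In, P, Q}.
Min-cut edges: In→Eg (2), P→Eg (9), Q→Eg (4); capacity 2 + 9 + 4 = 15.

15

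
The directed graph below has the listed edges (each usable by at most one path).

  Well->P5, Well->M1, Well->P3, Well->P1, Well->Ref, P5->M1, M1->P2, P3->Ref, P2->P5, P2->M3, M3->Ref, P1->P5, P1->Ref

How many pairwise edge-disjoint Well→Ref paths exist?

Assign every edge capacity 1; by Menger, the answer equals the max flow.
Path Well→Ref (+1); total 1.
Path Well→P3→Ref (+1); total 2.
Path Well→P1→Ref (+1); total 3.
Path Well→M1→P2→M3→Ref (+1); total 4.
No residual Well→Ref path; max flow = 4.
Certifying cut of size 4: {M1→P2, Well→P1, Well→P3, Well→Ref}.

4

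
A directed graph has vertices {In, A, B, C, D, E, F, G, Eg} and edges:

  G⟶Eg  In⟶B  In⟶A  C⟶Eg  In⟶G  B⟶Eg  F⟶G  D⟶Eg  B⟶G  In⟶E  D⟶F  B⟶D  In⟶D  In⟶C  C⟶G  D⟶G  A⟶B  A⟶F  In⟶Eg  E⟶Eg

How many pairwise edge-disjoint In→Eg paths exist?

6

Assign every edge capacity 1; by Menger, the answer equals the max flow.
Path In→Eg (+1); total 1.
Path In→B→Eg (+1); total 2.
Path In→C→Eg (+1); total 3.
Path In→D→Eg (+1); total 4.
Path In→E→Eg (+1); total 5.
Path In→G→Eg (+1); total 6.
No residual In→Eg path; max flow = 6.
Certifying cut of size 6: {B→Eg, D→Eg, G→Eg, In→C, In→E, In→Eg}.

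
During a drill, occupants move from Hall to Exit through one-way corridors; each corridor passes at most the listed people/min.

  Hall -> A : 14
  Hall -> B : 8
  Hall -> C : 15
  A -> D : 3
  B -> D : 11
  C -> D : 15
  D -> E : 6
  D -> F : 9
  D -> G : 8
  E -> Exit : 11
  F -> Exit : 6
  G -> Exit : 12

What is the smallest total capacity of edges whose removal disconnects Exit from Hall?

20

Augment Hall→A→D→E→Exit: bottleneck 3, flow now 3.
Augment Hall→B→D→E→Exit: bottleneck 3, flow now 6.
Augment Hall→B→D→F→Exit: bottleneck 5, flow now 11.
Augment Hall→C→D→F→Exit: bottleneck 1, flow now 12.
Augment Hall→C→D→G→Exit: bottleneck 8, flow now 20.
No augmenting path remains; maximum flow = 20.
By max-flow min-cut, the minimum cut capacity equals the max flow.
In the residual graph, reachable from Hall: {Hall, A, B, C, D, F}.
Min-cut edges: D→E (6), D→G (8), F→Exit (6); capacity 6 + 8 + 6 = 20.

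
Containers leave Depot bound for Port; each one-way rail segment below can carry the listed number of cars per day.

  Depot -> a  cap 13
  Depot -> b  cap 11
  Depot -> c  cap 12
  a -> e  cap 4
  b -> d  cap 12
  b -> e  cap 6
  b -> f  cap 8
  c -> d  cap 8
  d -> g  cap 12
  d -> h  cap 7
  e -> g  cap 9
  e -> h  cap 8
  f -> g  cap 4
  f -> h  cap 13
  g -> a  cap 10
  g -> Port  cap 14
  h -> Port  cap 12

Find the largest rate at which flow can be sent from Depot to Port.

Augment Depot→a→e→g→Port: bottleneck 4, flow now 4.
Augment Depot→b→d→g→Port: bottleneck 10, flow now 14.
Augment Depot→b→d→h→Port: bottleneck 1, flow now 15.
Augment Depot→c→d→h→Port: bottleneck 6, flow now 21.
Augment Depot→c→d→b→e→h→Port: bottleneck 2, flow now 23. (uses reverse residual edge)
No augmenting path remains; maximum flow = 23.
In the residual graph, reachable from Depot: {Depot, a, c}.
Min-cut edges: Depot→b (11), a→e (4), c→d (8); capacity 11 + 4 + 8 = 23.
This cut is saturated, so no flow can exceed 23.

23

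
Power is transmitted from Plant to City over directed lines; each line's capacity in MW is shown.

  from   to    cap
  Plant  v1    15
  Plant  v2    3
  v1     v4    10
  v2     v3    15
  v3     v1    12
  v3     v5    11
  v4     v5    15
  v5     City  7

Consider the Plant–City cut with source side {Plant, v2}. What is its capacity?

Edges leaving {Plant, v2}: Plant→v1 (15), v2→v3 (15).
Cut capacity = 15 + 15 = 30.

30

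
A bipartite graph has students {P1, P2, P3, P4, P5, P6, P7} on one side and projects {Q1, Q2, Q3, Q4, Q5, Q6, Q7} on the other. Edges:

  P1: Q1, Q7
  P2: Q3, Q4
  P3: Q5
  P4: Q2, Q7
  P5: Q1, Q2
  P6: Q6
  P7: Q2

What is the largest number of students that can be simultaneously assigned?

Unit-capacity flow: source→left, listed edges, right→sink; max matching = max flow.
Augmenting path P1→Q1 (+1); matched 1.
Augmenting path P2→Q3 (+1); matched 2.
Augmenting path P3→Q5 (+1); matched 3.
Augmenting path P4→Q2 (+1); matched 4.
Augmenting path P6→Q6 (+1); matched 5.
Augmenting path P5→Q1→P1→Q7 (+1); matched 6.
No augmenting path remains; maximum matching = 6.
König certificate: {P2, P3, P6, Q1, Q2, Q7} is a vertex cover of size 6 (every listed pair touches it), so no matching can be larger.

6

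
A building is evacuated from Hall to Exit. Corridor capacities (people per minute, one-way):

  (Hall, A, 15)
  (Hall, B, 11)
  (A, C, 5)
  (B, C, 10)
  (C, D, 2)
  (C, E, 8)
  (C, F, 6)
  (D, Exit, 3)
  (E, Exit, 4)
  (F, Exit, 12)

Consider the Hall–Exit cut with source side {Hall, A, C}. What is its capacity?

27

Edges leaving {Hall, A, C}: Hall→B (11), C→D (2), C→E (8), C→F (6).
Cut capacity = 11 + 2 + 8 + 6 = 27.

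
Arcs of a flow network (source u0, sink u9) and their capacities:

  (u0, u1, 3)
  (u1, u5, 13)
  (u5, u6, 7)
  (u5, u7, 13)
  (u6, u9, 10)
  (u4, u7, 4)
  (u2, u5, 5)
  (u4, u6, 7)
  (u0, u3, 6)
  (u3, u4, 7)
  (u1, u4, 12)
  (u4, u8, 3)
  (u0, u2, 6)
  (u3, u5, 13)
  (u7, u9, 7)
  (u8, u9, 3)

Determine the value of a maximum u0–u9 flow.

14

Augment u0→u1→u4→u6→u9: bottleneck 3, flow now 3.
Augment u0→u2→u5→u6→u9: bottleneck 5, flow now 8.
Augment u0→u3→u4→u6→u9: bottleneck 2, flow now 10.
Augment u0→u3→u4→u7→u9: bottleneck 4, flow now 14.
No augmenting path remains; maximum flow = 14.
In the residual graph, reachable from u0: {u0, u2}.
Min-cut edges: u0→u1 (3), u0→u3 (6), u2→u5 (5); capacity 3 + 6 + 5 = 14.
This cut is saturated, so no flow can exceed 14.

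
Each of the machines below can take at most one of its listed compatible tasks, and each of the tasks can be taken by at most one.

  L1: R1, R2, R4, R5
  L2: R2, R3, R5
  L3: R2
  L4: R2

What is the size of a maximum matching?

3

Unit-capacity flow: source→left, listed edges, right→sink; max matching = max flow.
Augmenting path L1→R1 (+1); matched 1.
Augmenting path L2→R2 (+1); matched 2.
Augmenting path L3→R2→L2→R3 (+1); matched 3.
No augmenting path remains; maximum matching = 3.
König certificate: {L1, L2, R2} is a vertex cover of size 3 (every listed pair touches it), so no matching can be larger.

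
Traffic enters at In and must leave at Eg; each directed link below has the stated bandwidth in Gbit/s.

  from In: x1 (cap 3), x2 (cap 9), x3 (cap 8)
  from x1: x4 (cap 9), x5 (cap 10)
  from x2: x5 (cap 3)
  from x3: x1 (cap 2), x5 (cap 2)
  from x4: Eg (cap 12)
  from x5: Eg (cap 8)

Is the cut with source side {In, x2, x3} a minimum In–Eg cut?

Given cut capacity: 3 + 3 + 2 + 2 = 10.
Augment In→x1→x4→Eg: bottleneck 3, flow now 3.
Augment In→x2→x5→Eg: bottleneck 3, flow now 6.
Augment In→x3→x5→Eg: bottleneck 2, flow now 8.
Augment In→x3→x1→x4→Eg: bottleneck 2, flow now 10.
No augmenting path remains; maximum flow = 10.
Cut capacity 10 equals the max flow, so it is a minimum cut.

Yes — it is a minimum cut (capacity 10).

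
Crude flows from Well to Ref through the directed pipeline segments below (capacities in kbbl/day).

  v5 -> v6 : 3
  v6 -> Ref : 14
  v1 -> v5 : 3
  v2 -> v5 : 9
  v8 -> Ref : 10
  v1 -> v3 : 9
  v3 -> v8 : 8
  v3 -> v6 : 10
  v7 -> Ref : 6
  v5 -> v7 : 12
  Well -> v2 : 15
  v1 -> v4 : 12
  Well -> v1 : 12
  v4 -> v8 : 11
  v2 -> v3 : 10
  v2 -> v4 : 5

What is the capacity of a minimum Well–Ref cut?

Augment Well→v1→v3→v6→Ref: bottleneck 9, flow now 9.
Augment Well→v1→v4→v8→Ref: bottleneck 3, flow now 12.
Augment Well→v2→v3→v6→Ref: bottleneck 1, flow now 13.
Augment Well→v2→v3→v8→Ref: bottleneck 7, flow now 20.
Augment Well→v2→v5→v6→Ref: bottleneck 3, flow now 23.
Augment Well→v2→v5→v7→Ref: bottleneck 4, flow now 27.
No augmenting path remains; maximum flow = 27.
By max-flow min-cut, the minimum cut capacity equals the max flow.
In the residual graph, reachable from Well: {Well}.
Min-cut edges: Well→v1 (12), Well→v2 (15); capacity 12 + 15 = 27.

27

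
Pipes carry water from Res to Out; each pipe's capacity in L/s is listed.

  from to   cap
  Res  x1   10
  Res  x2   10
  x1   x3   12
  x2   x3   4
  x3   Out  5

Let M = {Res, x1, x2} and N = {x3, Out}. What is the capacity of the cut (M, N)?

16

Edges leaving {Res, x1, x2}: x1→x3 (12), x2→x3 (4).
Cut capacity = 12 + 4 = 16.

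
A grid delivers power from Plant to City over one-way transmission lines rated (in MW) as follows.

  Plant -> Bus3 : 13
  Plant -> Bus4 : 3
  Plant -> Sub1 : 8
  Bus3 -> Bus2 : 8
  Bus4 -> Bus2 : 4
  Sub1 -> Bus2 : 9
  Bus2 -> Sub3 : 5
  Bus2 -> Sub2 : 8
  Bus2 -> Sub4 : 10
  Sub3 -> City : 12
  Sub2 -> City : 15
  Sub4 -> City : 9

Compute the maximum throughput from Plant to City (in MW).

Augment Plant→Bus3→Bus2→Sub3→City: bottleneck 5, flow now 5.
Augment Plant→Bus3→Bus2→Sub2→City: bottleneck 3, flow now 8.
Augment Plant→Bus4→Bus2→Sub2→City: bottleneck 3, flow now 11.
Augment Plant→Sub1→Bus2→Sub2→City: bottleneck 2, flow now 13.
Augment Plant→Sub1→Bus2→Sub4→City: bottleneck 6, flow now 19.
No augmenting path remains; maximum flow = 19.
In the residual graph, reachable from Plant: {Plant, Bus3}.
Min-cut edges: Plant→Bus4 (3), Plant→Sub1 (8), Bus3→Bus2 (8); capacity 3 + 8 + 8 = 19.
This cut is saturated, so no flow can exceed 19.

19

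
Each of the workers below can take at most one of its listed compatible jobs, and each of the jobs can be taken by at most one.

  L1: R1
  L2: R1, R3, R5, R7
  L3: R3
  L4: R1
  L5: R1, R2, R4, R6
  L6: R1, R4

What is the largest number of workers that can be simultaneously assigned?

Unit-capacity flow: source→left, listed edges, right→sink; max matching = max flow.
Augmenting path L1→R1 (+1); matched 1.
Augmenting path L2→R3 (+1); matched 2.
Augmenting path L5→R2 (+1); matched 3.
Augmenting path L6→R4 (+1); matched 4.
Augmenting path L3→R3→L2→R5 (+1); matched 5.
No augmenting path remains; maximum matching = 5.
König certificate: {L2, L3, L5, L6, R1} is a vertex cover of size 5 (every listed pair touches it), so no matching can be larger.

5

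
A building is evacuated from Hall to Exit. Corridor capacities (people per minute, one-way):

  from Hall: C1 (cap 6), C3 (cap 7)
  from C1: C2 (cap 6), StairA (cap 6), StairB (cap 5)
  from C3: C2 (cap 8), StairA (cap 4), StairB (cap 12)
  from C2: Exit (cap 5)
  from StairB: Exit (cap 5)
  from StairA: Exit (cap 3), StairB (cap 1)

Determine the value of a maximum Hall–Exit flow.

Augment Hall→C1→C2→Exit: bottleneck 5, flow now 5.
Augment Hall→C1→StairB→Exit: bottleneck 1, flow now 6.
Augment Hall→C3→StairB→Exit: bottleneck 4, flow now 10.
Augment Hall→C3→StairA→Exit: bottleneck 3, flow now 13.
No augmenting path remains; maximum flow = 13.
In the residual graph, reachable from Hall: {Hall}.
Min-cut edges: Hall→C1 (6), Hall→C3 (7); capacity 6 + 7 = 13.
This cut is saturated, so no flow can exceed 13.

13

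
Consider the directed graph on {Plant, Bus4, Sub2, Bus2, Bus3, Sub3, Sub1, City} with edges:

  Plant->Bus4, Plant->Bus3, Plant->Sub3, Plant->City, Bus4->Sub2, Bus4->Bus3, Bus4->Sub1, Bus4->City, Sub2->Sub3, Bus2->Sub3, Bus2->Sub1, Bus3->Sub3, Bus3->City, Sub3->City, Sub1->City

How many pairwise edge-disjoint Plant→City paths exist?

Assign every edge capacity 1; by Menger, the answer equals the max flow.
Path Plant→City (+1); total 1.
Path Plant→Bus4→City (+1); total 2.
Path Plant→Bus3→City (+1); total 3.
Path Plant→Sub3→City (+1); total 4.
No residual Plant→City path; max flow = 4.
Certifying cut of size 4: {Plant→Bus3, Plant→Bus4, Plant→City, Plant→Sub3}.

4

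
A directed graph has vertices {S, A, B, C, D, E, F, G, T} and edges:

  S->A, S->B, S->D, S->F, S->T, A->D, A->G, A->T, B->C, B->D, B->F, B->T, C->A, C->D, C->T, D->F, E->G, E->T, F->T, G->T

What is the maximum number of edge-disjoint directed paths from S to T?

Assign every edge capacity 1; by Menger, the answer equals the max flow.
Path S→T (+1); total 1.
Path S→A→T (+1); total 2.
Path S→B→T (+1); total 3.
Path S→F→T (+1); total 4.
No residual S→T path; max flow = 4.
Certifying cut of size 4: {F→T, S→A, S→B, S→T}.

4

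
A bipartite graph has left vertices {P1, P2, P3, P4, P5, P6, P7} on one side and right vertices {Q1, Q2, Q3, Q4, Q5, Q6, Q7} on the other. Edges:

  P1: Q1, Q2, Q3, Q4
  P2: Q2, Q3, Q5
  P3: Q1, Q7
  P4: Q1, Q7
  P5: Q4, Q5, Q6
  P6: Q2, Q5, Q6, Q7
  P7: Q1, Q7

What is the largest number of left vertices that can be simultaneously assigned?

6

Unit-capacity flow: source→left, listed edges, right→sink; max matching = max flow.
Augmenting path P1→Q1 (+1); matched 1.
Augmenting path P2→Q2 (+1); matched 2.
Augmenting path P3→Q7 (+1); matched 3.
Augmenting path P5→Q4 (+1); matched 4.
Augmenting path P6→Q5 (+1); matched 5.
Augmenting path P4→Q1→P1→Q3 (+1); matched 6.
No augmenting path remains; maximum matching = 6.
König certificate: {P1, P2, P5, P6, Q1, Q7} is a vertex cover of size 6 (every listed pair touches it), so no matching can be larger.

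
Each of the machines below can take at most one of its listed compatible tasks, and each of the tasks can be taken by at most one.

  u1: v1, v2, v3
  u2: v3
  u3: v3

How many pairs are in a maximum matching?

2

Unit-capacity flow: source→left, listed edges, right→sink; max matching = max flow.
Augmenting path u1→v1 (+1); matched 1.
Augmenting path u2→v3 (+1); matched 2.
No augmenting path remains; maximum matching = 2.
König certificate: {u1, v3} is a vertex cover of size 2 (every listed pair touches it), so no matching can be larger.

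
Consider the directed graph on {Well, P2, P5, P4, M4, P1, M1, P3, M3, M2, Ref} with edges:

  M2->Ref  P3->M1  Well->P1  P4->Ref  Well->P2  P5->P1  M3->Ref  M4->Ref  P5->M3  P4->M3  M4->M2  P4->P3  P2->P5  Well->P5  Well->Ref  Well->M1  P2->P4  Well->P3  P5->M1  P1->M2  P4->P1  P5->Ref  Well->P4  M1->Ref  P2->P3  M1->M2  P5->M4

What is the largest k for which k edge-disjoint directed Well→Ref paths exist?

Assign every edge capacity 1; by Menger, the answer equals the max flow.
Path Well→Ref (+1); total 1.
Path Well→P5→Ref (+1); total 2.
Path Well→P4→Ref (+1); total 3.
Path Well→M1→Ref (+1); total 4.
Path Well→P1→M2→Ref (+1); total 5.
Path Well→P2→P5→M4→Ref (+1); total 6.
No residual Well→Ref path; max flow = 6.
Certifying cut of size 6: {M1→Ref, M2→Ref, Well→P2, Well→P4, Well→P5, Well→Ref}.

6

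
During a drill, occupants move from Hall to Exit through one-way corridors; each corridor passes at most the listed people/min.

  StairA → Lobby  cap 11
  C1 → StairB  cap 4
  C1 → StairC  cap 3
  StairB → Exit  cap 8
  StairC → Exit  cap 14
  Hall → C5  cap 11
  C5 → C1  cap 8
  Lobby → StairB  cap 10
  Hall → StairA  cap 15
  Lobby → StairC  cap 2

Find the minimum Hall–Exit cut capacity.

Augment Hall→C5→C1→StairC→Exit: bottleneck 3, flow now 3.
Augment Hall→C5→C1→StairB→Exit: bottleneck 4, flow now 7.
Augment Hall→StairA→Lobby→StairC→Exit: bottleneck 2, flow now 9.
Augment Hall→StairA→Lobby→StairB→Exit: bottleneck 4, flow now 13.
No augmenting path remains; maximum flow = 13.
By max-flow min-cut, the minimum cut capacity equals the max flow.
In the residual graph, reachable from Hall: {Hall, C5, StairA, C1, Lobby, StairB}.
Min-cut edges: C1→StairC (3), Lobby→StairC (2), StairB→Exit (8); capacity 3 + 2 + 8 = 13.

13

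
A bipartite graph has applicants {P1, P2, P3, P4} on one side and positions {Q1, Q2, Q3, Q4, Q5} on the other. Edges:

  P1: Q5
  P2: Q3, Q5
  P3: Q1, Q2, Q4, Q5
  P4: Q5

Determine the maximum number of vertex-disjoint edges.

Unit-capacity flow: source→left, listed edges, right→sink; max matching = max flow.
Augmenting path P1→Q5 (+1); matched 1.
Augmenting path P2→Q3 (+1); matched 2.
Augmenting path P3→Q1 (+1); matched 3.
No augmenting path remains; maximum matching = 3.
König certificate: {P2, P3, Q5} is a vertex cover of size 3 (every listed pair touches it), so no matching can be larger.

3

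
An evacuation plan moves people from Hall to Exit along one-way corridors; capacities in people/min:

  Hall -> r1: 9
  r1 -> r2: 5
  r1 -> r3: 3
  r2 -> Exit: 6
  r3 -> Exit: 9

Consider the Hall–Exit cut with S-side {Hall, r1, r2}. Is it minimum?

No — its capacity is 9, but the minimum cut has capacity 8.

Given cut capacity: 3 + 6 = 9.
Augment Hall→r1→r2→Exit: bottleneck 5, flow now 5.
Augment Hall→r1→r3→Exit: bottleneck 3, flow now 8.
No augmenting path remains; maximum flow = 8.
In the residual graph, reachable from Hall: {Hall, r1}.
Min-cut edges: r1→r2 (5), r1→r3 (3); capacity 5 + 3 = 8.
Cut capacity 9 exceeds the max flow 8, so it is not minimum.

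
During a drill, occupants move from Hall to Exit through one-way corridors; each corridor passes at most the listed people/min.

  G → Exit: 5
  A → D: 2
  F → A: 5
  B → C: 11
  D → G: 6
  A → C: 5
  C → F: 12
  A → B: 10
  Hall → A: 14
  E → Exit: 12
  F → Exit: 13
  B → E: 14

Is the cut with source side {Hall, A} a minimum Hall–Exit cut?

Given cut capacity: 10 + 5 + 2 = 17.
Augment Hall→A→B→E→Exit: bottleneck 10, flow now 10.
Augment Hall→A→C→F→Exit: bottleneck 4, flow now 14.
No augmenting path remains; maximum flow = 14.
In the residual graph, reachable from Hall: {Hall}.
Min-cut edges: Hall→A (14); capacity 14 = 14.
Cut capacity 17 exceeds the max flow 14, so it is not minimum.

No — its capacity is 17, but the minimum cut has capacity 14.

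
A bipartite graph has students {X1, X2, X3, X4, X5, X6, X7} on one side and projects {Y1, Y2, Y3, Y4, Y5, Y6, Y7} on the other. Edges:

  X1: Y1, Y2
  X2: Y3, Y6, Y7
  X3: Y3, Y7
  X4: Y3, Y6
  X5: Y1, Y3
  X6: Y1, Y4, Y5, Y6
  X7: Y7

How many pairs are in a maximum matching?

Unit-capacity flow: source→left, listed edges, right→sink; max matching = max flow.
Augmenting path X1→Y1 (+1); matched 1.
Augmenting path X2→Y3 (+1); matched 2.
Augmenting path X3→Y7 (+1); matched 3.
Augmenting path X4→Y6 (+1); matched 4.
Augmenting path X6→Y4 (+1); matched 5.
Augmenting path X5→Y1→X1→Y2 (+1); matched 6.
No augmenting path remains; maximum matching = 6.
König certificate: {X1, X5, X6, Y3, Y6, Y7} is a vertex cover of size 6 (every listed pair touches it), so no matching can be larger.

6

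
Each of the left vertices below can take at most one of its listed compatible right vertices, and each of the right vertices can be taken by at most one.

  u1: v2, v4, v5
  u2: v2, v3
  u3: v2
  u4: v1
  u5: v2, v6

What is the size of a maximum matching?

Unit-capacity flow: source→left, listed edges, right→sink; max matching = max flow.
Augmenting path u1→v2 (+1); matched 1.
Augmenting path u2→v3 (+1); matched 2.
Augmenting path u4→v1 (+1); matched 3.
Augmenting path u5→v6 (+1); matched 4.
Augmenting path u3→v2→u1→v4 (+1); matched 5.
No augmenting path remains; maximum matching = 5.
König certificate: {u1, u2, u3, u4, u5} is a vertex cover of size 5 (every listed pair touches it), so no matching can be larger.

5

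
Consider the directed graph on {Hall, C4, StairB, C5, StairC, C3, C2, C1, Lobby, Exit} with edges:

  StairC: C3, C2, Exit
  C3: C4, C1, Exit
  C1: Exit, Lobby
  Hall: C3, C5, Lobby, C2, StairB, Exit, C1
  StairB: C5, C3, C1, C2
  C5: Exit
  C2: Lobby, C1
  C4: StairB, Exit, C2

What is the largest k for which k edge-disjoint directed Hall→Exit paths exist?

Assign every edge capacity 1; by Menger, the answer equals the max flow.
Path Hall→Exit (+1); total 1.
Path Hall→C5→Exit (+1); total 2.
Path Hall→C3→Exit (+1); total 3.
Path Hall→C1→Exit (+1); total 4.
Path Hall→StairB→C3→C4→Exit (+1); total 5.
No residual Hall→Exit path; max flow = 5.
Certifying cut of size 5: {C1→Exit, Hall→C3, Hall→C5, Hall→Exit, Hall→StairB}.

5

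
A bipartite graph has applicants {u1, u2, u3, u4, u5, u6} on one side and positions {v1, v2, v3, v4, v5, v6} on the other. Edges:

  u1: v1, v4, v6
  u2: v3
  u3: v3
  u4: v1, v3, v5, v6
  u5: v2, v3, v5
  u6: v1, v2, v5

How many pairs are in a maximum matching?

5

Unit-capacity flow: source→left, listed edges, right→sink; max matching = max flow.
Augmenting path u1→v1 (+1); matched 1.
Augmenting path u2→v3 (+1); matched 2.
Augmenting path u4→v5 (+1); matched 3.
Augmenting path u5→v2 (+1); matched 4.
Augmenting path u6→v1→u1→v4 (+1); matched 5.
No augmenting path remains; maximum matching = 5.
König certificate: {u1, u4, u5, u6, v3} is a vertex cover of size 5 (every listed pair touches it), so no matching can be larger.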